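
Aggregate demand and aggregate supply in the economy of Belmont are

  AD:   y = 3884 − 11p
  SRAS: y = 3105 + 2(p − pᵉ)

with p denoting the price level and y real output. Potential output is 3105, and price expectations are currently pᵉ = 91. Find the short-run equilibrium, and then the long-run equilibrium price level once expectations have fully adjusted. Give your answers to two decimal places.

Short run: p = 73.92, y = 3070.85. Long run: p = 70.82.

Short run: with pᵉ = 91, SRAS is y = 2923 + 2p. Setting AD = SRAS gives 961 = 13p, so p = 73.92 and y = 3884 − 11p = 3070.85.
Output 3070.85 is below potential 3105, so over time expected prices fall and SRAS shifts right until y returns to 3105.
Long run: y = 3105 on the AD curve gives 3105 = 3884 − 11p, so p = 70.82.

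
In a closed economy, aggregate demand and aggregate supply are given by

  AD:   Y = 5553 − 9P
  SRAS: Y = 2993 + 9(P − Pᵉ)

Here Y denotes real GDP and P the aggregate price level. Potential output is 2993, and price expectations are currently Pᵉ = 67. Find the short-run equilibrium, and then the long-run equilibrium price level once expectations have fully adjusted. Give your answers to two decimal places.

Short run: with Pᵉ = 67, SRAS is Y = 2390 + 9P. Setting AD = SRAS gives 3163 = 18P, so P = 175.72 and Y = 5553 − 9P = 3971.50.
Output 3971.50 is above potential 2993, so over time expected prices rise and SRAS shifts left until Y returns to 2993.
Long run: Y = 2993 on the AD curve gives 2993 = 5553 − 9P, so P = 284.44.

Short run: P = 175.72, Y = 3971.50. Long run: P = 284.44.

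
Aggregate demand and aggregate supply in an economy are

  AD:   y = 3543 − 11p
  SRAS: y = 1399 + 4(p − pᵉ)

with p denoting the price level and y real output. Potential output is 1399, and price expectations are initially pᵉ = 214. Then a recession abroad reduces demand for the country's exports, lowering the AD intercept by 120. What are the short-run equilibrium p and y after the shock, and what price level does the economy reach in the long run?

Short run: p = 192, y = 1311. Long run: p = 184.

AD shifts left: new AD is y = 3423 − 11p. With pᵉ = 214, SRAS is y = 543 + 4p.
Short run: 3423 − 11p = 543 + 4p gives 2880 = 15p, so p = 192 and y = 3423 − 11·192 = 1311.
y = 1311 is below potential 1399; expectations adjust and SRAS shifts right until y = 1399.
Long run: on the new AD curve, 1399 = 3423 − 11p gives p = 184.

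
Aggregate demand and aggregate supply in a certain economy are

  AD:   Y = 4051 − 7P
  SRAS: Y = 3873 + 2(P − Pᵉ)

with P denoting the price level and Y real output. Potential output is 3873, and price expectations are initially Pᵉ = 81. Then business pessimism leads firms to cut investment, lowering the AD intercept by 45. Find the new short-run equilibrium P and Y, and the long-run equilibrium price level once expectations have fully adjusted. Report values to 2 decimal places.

AD shifts left: new AD is Y = 4006 − 7P. With Pᵉ = 81, SRAS is Y = 3711 + 2P.
Short run: 4006 − 7P = 3711 + 2P gives 295 = 9P, so P = 32.78 and Y = 4006 − 7P = 3776.56.
Y = 3776.56 is below potential 3873; expectations adjust and SRAS shifts right until Y = 3873.
Long run: on the new AD curve, 3873 = 4006 − 7P gives P = 19.00.

Short run: P = 32.78, Y = 3776.56. Long run: P = 19.00.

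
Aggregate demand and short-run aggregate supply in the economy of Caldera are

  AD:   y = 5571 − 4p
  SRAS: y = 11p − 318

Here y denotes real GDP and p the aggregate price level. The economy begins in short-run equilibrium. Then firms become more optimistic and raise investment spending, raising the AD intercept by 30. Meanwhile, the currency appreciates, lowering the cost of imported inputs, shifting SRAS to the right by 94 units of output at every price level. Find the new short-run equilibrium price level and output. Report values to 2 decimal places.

After both shocks: AD is y = 5601 − 4p and SRAS is y = 11p − 224.
Setting them equal: 5825 = 15p, so p = 388.33.
Substituting into AD, y = 4047.67.

p = 388.33, y = 4047.67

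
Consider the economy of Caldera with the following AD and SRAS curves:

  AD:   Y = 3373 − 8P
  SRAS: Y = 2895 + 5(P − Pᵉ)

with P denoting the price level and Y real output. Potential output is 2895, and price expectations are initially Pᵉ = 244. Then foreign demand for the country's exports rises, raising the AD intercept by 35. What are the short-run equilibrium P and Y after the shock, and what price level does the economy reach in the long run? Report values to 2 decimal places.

Short run: P = 133.31, Y = 2341.54. Long run: P = 64.13.

AD shifts right: new AD is Y = 3408 − 8P. With Pᵉ = 244, SRAS is Y = 1675 + 5P.
Short run: 3408 − 8P = 1675 + 5P gives 1733 = 13P, so P = 133.31 and Y = 3408 − 8P = 2341.54.
Y = 2341.54 is below potential 2895; expectations adjust and SRAS shifts right until Y = 2895.
Long run: on the new AD curve, 2895 = 3408 − 8P gives P = 64.13.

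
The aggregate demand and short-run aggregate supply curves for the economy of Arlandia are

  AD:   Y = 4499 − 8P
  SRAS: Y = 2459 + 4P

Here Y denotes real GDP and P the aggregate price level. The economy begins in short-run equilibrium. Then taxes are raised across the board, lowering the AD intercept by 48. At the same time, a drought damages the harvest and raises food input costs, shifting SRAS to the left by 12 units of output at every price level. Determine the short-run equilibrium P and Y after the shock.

P = 167, Y = 3115

After both shocks: AD is Y = 4451 − 8P and SRAS is Y = 2447 + 4P.
Setting them equal: 2004 = 12P, so P = 167.
Y = 4451 − 8·167 = 3115.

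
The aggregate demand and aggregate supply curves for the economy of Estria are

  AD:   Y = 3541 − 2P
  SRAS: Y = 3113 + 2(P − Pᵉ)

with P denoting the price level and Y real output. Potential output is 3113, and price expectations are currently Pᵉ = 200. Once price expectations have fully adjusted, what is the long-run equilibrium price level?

Short run: with Pᵉ = 200, SRAS is Y = 2713 + 2P. Setting AD = SRAS gives 828 = 4P, so P = 207 and Y = 3541 − 2·207 = 3127.
Output 3127 is above potential 3113, so over time expected prices rise and SRAS shifts left until Y returns to 3113.
Long run: Y = 3113 on the AD curve gives 3113 = 3541 − 2P, so P = 214.

Long-run P = 214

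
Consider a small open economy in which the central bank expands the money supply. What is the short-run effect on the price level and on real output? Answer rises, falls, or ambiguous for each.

This is a positive demand shock: AD shifts right.
Moving along the upward-sloping SRAS curve, P rises and Y rises.

Price level: rises; output: rises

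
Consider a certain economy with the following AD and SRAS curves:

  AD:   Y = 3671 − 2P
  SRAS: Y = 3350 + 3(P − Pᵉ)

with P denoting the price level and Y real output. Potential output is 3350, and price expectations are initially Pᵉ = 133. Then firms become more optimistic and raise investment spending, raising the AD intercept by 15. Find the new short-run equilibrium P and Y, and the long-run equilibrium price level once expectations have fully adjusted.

AD shifts right: new AD is Y = 3686 − 2P. With Pᵉ = 133, SRAS is Y = 2951 + 3P.
Short run: 3686 − 2P = 2951 + 3P gives 735 = 5P, so P = 147 and Y = 3686 − 2·147 = 3392.
Y = 3392 is above potential 3350; expectations adjust and SRAS shifts left until Y = 3350.
Long run: on the new AD curve, 3350 = 3686 − 2P gives P = 168.

Short run: P = 147, Y = 3392. Long run: P = 168.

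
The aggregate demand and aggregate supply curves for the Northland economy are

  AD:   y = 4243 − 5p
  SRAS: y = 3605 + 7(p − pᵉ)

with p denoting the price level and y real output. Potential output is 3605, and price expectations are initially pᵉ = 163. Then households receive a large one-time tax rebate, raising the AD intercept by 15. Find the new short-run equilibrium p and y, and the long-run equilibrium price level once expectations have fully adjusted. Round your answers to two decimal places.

AD shifts right: new AD is y = 4258 − 5p. With pᵉ = 163, SRAS is y = 2464 + 7p.
Short run: 4258 − 5p = 2464 + 7p gives 1794 = 12p, so p = 149.50 and y = 4258 − 5p = 3510.50.
y = 3510.50 is below potential 3605; expectations adjust and SRAS shifts right until y = 3605.
Long run: on the new AD curve, 3605 = 4258 − 5p gives p = 130.60.

Short run: p = 149.50, y = 3510.50. Long run: p = 130.60.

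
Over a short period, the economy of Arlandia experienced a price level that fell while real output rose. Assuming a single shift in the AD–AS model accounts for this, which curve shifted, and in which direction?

P fell and Y rose. An AD shift moves P and Y in the same direction; an SRAS shift moves them in opposite directions.
Here P and Y moved in opposite directions, so the SRAS curve shifted.
Since Y rose, SRAS shifted right.

SRAS shifted right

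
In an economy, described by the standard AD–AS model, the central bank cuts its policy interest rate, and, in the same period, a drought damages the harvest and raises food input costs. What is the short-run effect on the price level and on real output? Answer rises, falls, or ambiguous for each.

The first event is a positive demand shock: AD shifts right, which by itself pushes P up and Y up.
The second is an adverse supply shock: SRAS shifts left, which by itself pushes P up and Y down.
Both shocks push P up, so P rises. The two shocks push Y in opposite directions, so the effect on Y is ambiguous.

Price level: rises; output: ambiguous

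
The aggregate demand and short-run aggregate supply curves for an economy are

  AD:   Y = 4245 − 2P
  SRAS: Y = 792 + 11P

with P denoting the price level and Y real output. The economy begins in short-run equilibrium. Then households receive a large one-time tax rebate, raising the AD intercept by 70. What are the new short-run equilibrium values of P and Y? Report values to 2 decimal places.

This is a positive demand shock: AD shifts right.
New AD: Y = 4315 − 2P.
Set AD = SRAS: 4315 − 2P = 792 + 11P, so 3523 = 13P and P = 271.00.
Substituting into AD, Y = 3773.00.

P = 271.00, Y = 3773.00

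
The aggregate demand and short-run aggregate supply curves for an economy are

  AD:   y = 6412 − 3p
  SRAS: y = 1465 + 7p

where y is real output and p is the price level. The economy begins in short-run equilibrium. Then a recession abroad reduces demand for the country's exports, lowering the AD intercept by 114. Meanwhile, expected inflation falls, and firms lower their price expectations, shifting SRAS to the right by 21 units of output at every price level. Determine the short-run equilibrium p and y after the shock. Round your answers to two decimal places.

p = 481.20, y = 4854.40

After both shocks: AD is y = 6298 − 3p and SRAS is y = 1486 + 7p.
Setting them equal: 4812 = 10p, so p = 481.20.
Substituting into AD, y = 4854.40.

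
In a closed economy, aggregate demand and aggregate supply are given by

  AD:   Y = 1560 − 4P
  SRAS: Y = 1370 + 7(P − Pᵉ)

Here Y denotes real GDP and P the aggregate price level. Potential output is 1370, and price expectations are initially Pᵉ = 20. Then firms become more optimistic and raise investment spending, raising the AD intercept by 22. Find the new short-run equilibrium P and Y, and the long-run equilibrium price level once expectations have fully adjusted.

Short run: P = 32, Y = 1454. Long run: P = 53.

AD shifts right: new AD is Y = 1582 − 4P. With Pᵉ = 20, SRAS is Y = 1230 + 7P.
Short run: 1582 − 4P = 1230 + 7P gives 352 = 11P, so P = 32 and Y = 1582 − 4·32 = 1454.
Y = 1454 is above potential 1370; expectations adjust and SRAS shifts left until Y = 1370.
Long run: on the new AD curve, 1370 = 1582 − 4P gives P = 53.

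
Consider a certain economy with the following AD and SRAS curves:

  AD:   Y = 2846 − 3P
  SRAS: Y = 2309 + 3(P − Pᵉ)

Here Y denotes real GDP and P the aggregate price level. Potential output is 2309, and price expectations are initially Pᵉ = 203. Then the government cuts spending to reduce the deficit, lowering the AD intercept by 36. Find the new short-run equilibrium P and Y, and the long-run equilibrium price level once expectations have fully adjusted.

AD shifts left: new AD is Y = 2810 − 3P. With Pᵉ = 203, SRAS is Y = 1700 + 3P.
Short run: 2810 − 3P = 1700 + 3P gives 1110 = 6P, so P = 185 and Y = 2810 − 3·185 = 2255.
Y = 2255 is below potential 2309; expectations adjust and SRAS shifts right until Y = 2309.
Long run: on the new AD curve, 2309 = 2810 − 3P gives P = 167.

Short run: P = 185, Y = 2255. Long run: P = 167.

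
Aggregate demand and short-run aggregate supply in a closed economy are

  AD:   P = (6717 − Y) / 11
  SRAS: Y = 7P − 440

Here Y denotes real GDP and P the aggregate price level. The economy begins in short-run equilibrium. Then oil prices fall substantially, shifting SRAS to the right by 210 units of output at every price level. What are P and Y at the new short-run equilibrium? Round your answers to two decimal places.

This is a positive supply shock: SRAS shifts right.
New SRAS: Y = 7P − 230.
Set AD = SRAS: 6717 − 11P = 7P − 230, so 6947 = 18P and P = 385.94.
Substituting into AD, Y = 2471.61.

P = 385.94, Y = 2471.61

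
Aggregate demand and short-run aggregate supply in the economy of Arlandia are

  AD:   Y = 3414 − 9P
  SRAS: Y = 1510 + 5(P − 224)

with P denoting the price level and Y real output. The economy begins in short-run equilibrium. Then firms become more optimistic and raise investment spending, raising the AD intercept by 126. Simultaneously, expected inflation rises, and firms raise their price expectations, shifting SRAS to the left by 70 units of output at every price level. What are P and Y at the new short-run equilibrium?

P = 230, Y = 1470

After both shocks: AD is Y = 3540 − 9P and SRAS is Y = 320 + 5P.
Setting them equal: 3220 = 14P, so P = 230.
Y = 3540 − 9·230 = 1470.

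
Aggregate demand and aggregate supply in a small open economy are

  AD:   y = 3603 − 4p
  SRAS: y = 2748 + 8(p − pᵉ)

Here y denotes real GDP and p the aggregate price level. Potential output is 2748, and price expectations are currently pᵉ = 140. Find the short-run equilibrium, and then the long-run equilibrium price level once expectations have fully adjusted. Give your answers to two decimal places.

Short run: with pᵉ = 140, SRAS is y = 1628 + 8p. Setting AD = SRAS gives 1975 = 12p, so p = 164.58 and y = 3603 − 4p = 2944.67.
Output 2944.67 is above potential 2748, so over time expected prices rise and SRAS shifts left until y returns to 2748.
Long run: y = 2748 on the AD curve gives 2748 = 3603 − 4p, so p = 213.75.

Short run: p = 164.58, y = 2944.67. Long run: p = 213.75.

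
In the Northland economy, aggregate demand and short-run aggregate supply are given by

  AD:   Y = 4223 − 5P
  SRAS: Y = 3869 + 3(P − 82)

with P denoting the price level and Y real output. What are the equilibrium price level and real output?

Write SRAS as Y = 3869 + 3P − 246 = 3623 + 3P.
Set AD = SRAS: 4223 − 5P = 3623 + 3P, so 600 = 8P and P = 75.
Then Y = 4223 − 5·75 = 3848.

P = 75, Y = 3848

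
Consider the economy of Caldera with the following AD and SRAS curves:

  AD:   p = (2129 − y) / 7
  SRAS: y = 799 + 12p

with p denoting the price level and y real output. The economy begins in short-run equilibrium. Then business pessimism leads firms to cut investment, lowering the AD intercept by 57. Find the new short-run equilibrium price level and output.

This is a negative demand shock: AD shifts left.
New AD: y = 2072 − 7p.
Set AD = SRAS: 2072 − 7p = 799 + 12p, so 1273 = 19p and p = 67.
y = 2072 − 7·67 = 1603.

p = 67, y = 1603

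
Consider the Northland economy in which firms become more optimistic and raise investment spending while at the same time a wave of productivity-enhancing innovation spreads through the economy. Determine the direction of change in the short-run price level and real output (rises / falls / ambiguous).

The first event is a positive demand shock: AD shifts right, which by itself pushes P up and Y up.
The second is a favourable supply shock: SRAS shifts right, which by itself pushes P down and Y up.
The two shocks push P in opposite directions, so the effect on P is ambiguous. Both shocks push Y up, so Y rises.

Price level: ambiguous; output: rises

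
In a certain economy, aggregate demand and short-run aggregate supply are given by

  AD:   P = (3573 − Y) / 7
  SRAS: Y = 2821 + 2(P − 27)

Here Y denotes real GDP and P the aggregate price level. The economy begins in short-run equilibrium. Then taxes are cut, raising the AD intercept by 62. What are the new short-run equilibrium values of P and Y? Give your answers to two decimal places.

This is a positive demand shock: AD shifts right.
New AD: Y = 3635 − 7P.
SRAS can be written Y = 2767 + 2P.
Set AD = SRAS: 3635 − 7P = 2767 + 2P, so 868 = 9P and P = 96.44.
Substituting into AD, Y = 2959.89.

P = 96.44, Y = 2959.89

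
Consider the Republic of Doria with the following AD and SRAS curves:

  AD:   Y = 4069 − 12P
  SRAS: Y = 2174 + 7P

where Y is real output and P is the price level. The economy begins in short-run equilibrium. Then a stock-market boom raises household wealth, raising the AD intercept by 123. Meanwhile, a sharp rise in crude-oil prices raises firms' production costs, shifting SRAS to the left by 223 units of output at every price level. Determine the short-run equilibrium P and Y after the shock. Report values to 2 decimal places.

P = 117.95, Y = 2776.63

After both shocks: AD is Y = 4192 − 12P and SRAS is Y = 1951 + 7P.
Setting them equal: 2241 = 19P, so P = 117.95.
Substituting into AD, Y = 2776.63.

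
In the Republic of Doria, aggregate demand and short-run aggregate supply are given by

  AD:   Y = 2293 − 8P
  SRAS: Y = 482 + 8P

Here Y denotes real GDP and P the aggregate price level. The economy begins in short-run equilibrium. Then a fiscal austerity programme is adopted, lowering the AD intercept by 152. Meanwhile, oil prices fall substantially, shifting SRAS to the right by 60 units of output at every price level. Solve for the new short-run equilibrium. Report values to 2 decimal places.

After both shocks: AD is Y = 2141 − 8P and SRAS is Y = 542 + 8P.
Setting them equal: 1599 = 16P, so P = 99.94.
Substituting into AD, Y = 1341.50.

P = 99.94, Y = 1341.50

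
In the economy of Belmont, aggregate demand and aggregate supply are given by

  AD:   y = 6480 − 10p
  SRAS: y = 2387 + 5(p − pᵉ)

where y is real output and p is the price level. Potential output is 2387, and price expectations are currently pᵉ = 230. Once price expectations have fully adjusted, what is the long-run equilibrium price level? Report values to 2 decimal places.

Long-run p = 409.30

Short run: with pᵉ = 230, SRAS is y = 1237 + 5p. Setting AD = SRAS gives 5243 = 15p, so p = 349.53 and y = 6480 − 10p = 2984.67.
Output 2984.67 is above potential 2387, so over time expected prices rise and SRAS shifts left until y returns to 2387.
Long run: y = 2387 on the AD curve gives 2387 = 6480 − 10p, so p = 409.30.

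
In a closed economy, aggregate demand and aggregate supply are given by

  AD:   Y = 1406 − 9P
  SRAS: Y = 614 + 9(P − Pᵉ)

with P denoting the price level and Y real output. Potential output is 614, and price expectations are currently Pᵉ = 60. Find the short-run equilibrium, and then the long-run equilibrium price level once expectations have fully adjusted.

Short run: with Pᵉ = 60, SRAS is Y = 74 + 9P. Setting AD = SRAS gives 1332 = 18P, so P = 74 and Y = 1406 − 9·74 = 740.
Output 740 is above potential 614, so over time expected prices rise and SRAS shifts left until Y returns to 614.
Long run: Y = 614 on the AD curve gives 614 = 1406 − 9P, so P = 88.

Short run: P = 74, Y = 740. Long run: P = 88.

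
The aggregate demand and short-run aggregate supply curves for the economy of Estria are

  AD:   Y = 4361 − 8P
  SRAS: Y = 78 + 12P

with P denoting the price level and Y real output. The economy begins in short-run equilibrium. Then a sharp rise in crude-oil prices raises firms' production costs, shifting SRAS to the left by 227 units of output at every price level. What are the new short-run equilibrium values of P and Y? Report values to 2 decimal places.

This is a negative supply shock: SRAS shifts left.
New SRAS: Y = 12P − 149.
Set AD = SRAS: 4361 − 8P = 12P − 149, so 4510 = 20P and P = 225.50.
Substituting into AD, Y = 2557.00.

P = 225.50, Y = 2557.00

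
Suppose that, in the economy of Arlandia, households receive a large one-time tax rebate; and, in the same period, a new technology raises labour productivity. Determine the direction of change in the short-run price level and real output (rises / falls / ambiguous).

Price level: ambiguous; output: rises

The first event is a positive demand shock: AD shifts right, which by itself pushes P up and Y up.
The second is a favourable supply shock: SRAS shifts right, which by itself pushes P down and Y up.
The two shocks push P in opposite directions, so the effect on P is ambiguous. Both shocks push Y up, so Y rises.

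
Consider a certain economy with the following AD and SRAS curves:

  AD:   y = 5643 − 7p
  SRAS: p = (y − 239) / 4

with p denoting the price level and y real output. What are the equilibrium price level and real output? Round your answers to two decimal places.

p = 491.27, y = 2204.09

Rearrange SRAS to y = 239 + 4p.
Set AD = SRAS: 5643 − 7p = 239 + 4p, so 5404 = 11p and p = 491.27.
Substituting into AD, y = 5643 − 7p = 2204.09.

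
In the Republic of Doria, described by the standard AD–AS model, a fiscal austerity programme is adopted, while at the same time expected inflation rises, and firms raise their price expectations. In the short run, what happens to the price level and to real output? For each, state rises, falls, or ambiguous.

The first event is a negative demand shock: AD shifts left, which by itself pushes P down and Y down.
The second is an adverse supply shock: SRAS shifts left, which by itself pushes P up and Y down.
The two shocks push P in opposite directions, so the effect on P is ambiguous. Both shocks push Y down, so Y falls.

Price level: ambiguous; output: falls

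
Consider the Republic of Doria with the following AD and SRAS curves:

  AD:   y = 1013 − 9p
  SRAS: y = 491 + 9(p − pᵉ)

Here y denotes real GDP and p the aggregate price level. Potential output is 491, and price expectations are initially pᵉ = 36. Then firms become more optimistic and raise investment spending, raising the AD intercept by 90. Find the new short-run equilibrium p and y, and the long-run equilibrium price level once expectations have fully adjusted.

AD shifts right: new AD is y = 1103 − 9p. With pᵉ = 36, SRAS is y = 167 + 9p.
Short run: 1103 − 9p = 167 + 9p gives 936 = 18p, so p = 52 and y = 1103 − 9·52 = 635.
y = 635 is above potential 491; expectations adjust and SRAS shifts left until y = 491.
Long run: on the new AD curve, 491 = 1103 − 9p gives p = 68.

Short run: p = 52, y = 635. Long run: p = 68.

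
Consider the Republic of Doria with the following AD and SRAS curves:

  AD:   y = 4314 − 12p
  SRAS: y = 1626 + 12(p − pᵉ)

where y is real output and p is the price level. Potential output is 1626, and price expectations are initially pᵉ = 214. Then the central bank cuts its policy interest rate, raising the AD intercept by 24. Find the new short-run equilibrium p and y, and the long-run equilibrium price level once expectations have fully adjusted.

AD shifts right: new AD is y = 4338 − 12p. With pᵉ = 214, SRAS is y = 12p − 942.
Short run: 4338 − 12p = 12p − 942 gives 5280 = 24p, so p = 220 and y = 4338 − 12·220 = 1698.
y = 1698 is above potential 1626; expectations adjust and SRAS shifts left until y = 1626.
Long run: on the new AD curve, 1626 = 4338 − 12p gives p = 226.

Short run: p = 220, y = 1698. Long run: p = 226.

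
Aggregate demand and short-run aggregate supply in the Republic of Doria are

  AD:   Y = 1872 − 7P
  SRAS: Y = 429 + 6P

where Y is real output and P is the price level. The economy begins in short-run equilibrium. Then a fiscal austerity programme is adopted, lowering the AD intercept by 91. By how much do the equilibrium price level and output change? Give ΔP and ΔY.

This is a negative demand shock: AD shifts left.
New AD: Y = 1781 − 7P.
Set AD = SRAS: 1781 − 7P = 429 + 6P, so 1352 = 13P and P = 104.
Y = 1781 − 7·104 = 1053.
Initially P = 111, Y = 1095, so ΔP = -7 and ΔY = -42.

ΔP = -7, ΔY = -42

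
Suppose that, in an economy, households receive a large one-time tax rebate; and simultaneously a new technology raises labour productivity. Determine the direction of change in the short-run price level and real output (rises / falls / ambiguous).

Price level: ambiguous; output: rises

The first event is a positive demand shock: AD shifts right, which by itself pushes P up and Y up.
The second is a favourable supply shock: SRAS shifts right, which by itself pushes P down and Y up.
The two shocks push P in opposite directions, so the effect on P is ambiguous. Both shocks push Y up, so Y rises.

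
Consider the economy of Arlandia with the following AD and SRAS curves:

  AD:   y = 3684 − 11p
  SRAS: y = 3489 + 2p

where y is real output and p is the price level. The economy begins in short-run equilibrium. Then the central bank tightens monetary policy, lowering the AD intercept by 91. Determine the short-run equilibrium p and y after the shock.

p = 8, y = 3505

This is a negative demand shock: AD shifts left.
New AD: y = 3593 − 11p.
Set AD = SRAS: 3593 − 11p = 3489 + 2p, so 104 = 13p and p = 8.
y = 3593 − 11·8 = 3505.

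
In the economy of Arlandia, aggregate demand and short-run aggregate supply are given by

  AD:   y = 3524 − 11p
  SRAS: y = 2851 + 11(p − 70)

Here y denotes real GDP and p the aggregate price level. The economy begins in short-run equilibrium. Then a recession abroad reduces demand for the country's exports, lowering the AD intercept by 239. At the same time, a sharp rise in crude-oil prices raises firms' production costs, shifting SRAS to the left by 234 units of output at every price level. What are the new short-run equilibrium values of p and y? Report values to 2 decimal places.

After both shocks: AD is y = 3285 − 11p and SRAS is y = 1847 + 11p.
Setting them equal: 1438 = 22p, so p = 65.36.
Substituting into AD, y = 2566.00.

p = 65.36, y = 2566.00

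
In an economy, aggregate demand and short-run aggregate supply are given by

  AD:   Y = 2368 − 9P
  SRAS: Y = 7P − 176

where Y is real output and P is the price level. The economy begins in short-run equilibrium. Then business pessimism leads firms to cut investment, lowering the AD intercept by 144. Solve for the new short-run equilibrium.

This is a negative demand shock: AD shifts left.
New AD: Y = 2224 − 9P.
Set AD = SRAS: 2224 − 9P = 7P − 176, so 2400 = 16P and P = 150.
Y = 2224 − 9·150 = 874.

P = 150, Y = 874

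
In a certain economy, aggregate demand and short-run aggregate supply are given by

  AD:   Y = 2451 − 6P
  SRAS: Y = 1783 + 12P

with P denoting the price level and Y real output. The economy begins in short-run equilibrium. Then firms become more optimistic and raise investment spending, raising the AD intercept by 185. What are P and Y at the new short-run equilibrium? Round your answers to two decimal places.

P = 47.39, Y = 2351.67

This is a positive demand shock: AD shifts right.
New AD: Y = 2636 − 6P.
Set AD = SRAS: 2636 − 6P = 1783 + 12P, so 853 = 18P and P = 47.39.
Substituting into AD, Y = 2351.67.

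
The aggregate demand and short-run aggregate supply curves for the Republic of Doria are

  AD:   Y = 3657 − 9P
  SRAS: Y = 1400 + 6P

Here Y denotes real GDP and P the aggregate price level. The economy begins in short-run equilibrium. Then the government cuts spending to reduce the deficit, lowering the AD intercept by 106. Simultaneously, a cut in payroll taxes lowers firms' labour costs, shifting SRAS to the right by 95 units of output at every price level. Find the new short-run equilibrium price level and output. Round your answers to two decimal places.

After both shocks: AD is Y = 3551 − 9P and SRAS is Y = 1495 + 6P.
Setting them equal: 2056 = 15P, so P = 137.07.
Substituting into AD, Y = 2317.40.

P = 137.07, Y = 2317.40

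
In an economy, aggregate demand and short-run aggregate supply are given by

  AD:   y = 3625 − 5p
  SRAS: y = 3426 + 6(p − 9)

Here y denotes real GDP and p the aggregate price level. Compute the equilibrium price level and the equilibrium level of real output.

Write SRAS as y = 3426 + 6p − 54 = 3372 + 6p.
Set AD = SRAS: 3625 − 5p = 3372 + 6p, so 253 = 11p and p = 23.
Then y = 3625 − 5·23 = 3510.

p = 23, y = 3510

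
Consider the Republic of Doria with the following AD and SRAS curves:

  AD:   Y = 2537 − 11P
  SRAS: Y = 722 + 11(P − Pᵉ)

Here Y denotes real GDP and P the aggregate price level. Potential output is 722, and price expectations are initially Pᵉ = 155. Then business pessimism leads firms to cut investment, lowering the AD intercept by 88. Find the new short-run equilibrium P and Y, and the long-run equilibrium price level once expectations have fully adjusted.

AD shifts left: new AD is Y = 2449 − 11P. With Pᵉ = 155, SRAS is Y = 11P − 983.
Short run: 2449 − 11P = 11P − 983 gives 3432 = 22P, so P = 156 and Y = 2449 − 11·156 = 733.
Y = 733 is above potential 722; expectations adjust and SRAS shifts left until Y = 722.
Long run: on the new AD curve, 722 = 2449 − 11P gives P = 157.

Short run: P = 156, Y = 733. Long run: P = 157.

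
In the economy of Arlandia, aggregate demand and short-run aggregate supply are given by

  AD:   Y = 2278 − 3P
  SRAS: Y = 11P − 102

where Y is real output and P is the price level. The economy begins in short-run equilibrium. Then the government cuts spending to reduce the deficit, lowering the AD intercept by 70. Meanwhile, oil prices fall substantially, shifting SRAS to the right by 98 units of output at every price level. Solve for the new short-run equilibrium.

P = 158, Y = 1734

After both shocks: AD is Y = 2208 − 3P and SRAS is Y = 11P − 4.
Setting them equal: 2212 = 14P, so P = 158.
Y = 2208 − 3·158 = 1734.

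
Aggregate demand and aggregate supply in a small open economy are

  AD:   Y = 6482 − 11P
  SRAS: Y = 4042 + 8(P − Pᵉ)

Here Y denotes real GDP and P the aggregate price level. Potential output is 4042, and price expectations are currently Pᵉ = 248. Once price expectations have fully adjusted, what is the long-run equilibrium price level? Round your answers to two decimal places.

Long-run P = 221.82

Short run: with Pᵉ = 248, SRAS is Y = 2058 + 8P. Setting AD = SRAS gives 4424 = 19P, so P = 232.84 and Y = 6482 − 11P = 3920.74.
Output 3920.74 is below potential 4042, so over time expected prices fall and SRAS shifts right until Y returns to 4042.
Long run: Y = 4042 on the AD curve gives 4042 = 6482 − 11P, so P = 221.82.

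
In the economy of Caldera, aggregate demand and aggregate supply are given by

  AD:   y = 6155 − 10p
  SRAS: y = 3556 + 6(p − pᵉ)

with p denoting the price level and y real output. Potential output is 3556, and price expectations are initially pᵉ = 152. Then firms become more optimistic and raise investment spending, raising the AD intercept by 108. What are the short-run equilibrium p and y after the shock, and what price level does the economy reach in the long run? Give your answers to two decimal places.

Short run: p = 226.19, y = 4001.13. Long run: p = 270.70.

AD shifts right: new AD is y = 6263 − 10p. With pᵉ = 152, SRAS is y = 2644 + 6p.
Short run: 6263 − 10p = 2644 + 6p gives 3619 = 16p, so p = 226.19 and y = 6263 − 10p = 4001.13.
y = 4001.13 is above potential 3556; expectations adjust and SRAS shifts left until y = 3556.
Long run: on the new AD curve, 3556 = 6263 − 10p gives p = 270.70.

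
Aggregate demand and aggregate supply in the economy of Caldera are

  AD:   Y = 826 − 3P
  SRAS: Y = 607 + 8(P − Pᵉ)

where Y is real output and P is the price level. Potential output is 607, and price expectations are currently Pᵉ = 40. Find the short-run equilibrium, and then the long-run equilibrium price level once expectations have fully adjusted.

Short run: with Pᵉ = 40, SRAS is Y = 287 + 8P. Setting AD = SRAS gives 539 = 11P, so P = 49 and Y = 826 − 3·49 = 679.
Output 679 is above potential 607, so over time expected prices rise and SRAS shifts left until Y returns to 607.
Long run: Y = 607 on the AD curve gives 607 = 826 − 3P, so P = 73.

Short run: P = 49, Y = 679. Long run: P = 73.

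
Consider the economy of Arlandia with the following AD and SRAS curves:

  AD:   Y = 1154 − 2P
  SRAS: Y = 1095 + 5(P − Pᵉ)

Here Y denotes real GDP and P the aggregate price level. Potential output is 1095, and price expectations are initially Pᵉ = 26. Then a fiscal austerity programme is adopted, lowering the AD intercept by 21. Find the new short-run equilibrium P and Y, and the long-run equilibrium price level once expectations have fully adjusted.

Short run: P = 24, Y = 1085. Long run: P = 19.

AD shifts left: new AD is Y = 1133 − 2P. With Pᵉ = 26, SRAS is Y = 965 + 5P.
Short run: 1133 − 2P = 965 + 5P gives 168 = 7P, so P = 24 and Y = 1133 − 2·24 = 1085.
Y = 1085 is below potential 1095; expectations adjust and SRAS shifts right until Y = 1095.
Long run: on the new AD curve, 1095 = 1133 − 2P gives P = 19.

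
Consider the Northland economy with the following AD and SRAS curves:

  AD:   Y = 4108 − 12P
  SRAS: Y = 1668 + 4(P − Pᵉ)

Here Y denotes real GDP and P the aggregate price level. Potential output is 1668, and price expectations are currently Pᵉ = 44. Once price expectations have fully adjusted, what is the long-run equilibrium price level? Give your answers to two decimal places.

Long-run P = 203.33

Short run: with Pᵉ = 44, SRAS is Y = 1492 + 4P. Setting AD = SRAS gives 2616 = 16P, so P = 163.50 and Y = 4108 − 12P = 2146.00.
Output 2146.00 is above potential 1668, so over time expected prices rise and SRAS shifts left until Y returns to 1668.
Long run: Y = 1668 on the AD curve gives 1668 = 4108 − 12P, so P = 203.33.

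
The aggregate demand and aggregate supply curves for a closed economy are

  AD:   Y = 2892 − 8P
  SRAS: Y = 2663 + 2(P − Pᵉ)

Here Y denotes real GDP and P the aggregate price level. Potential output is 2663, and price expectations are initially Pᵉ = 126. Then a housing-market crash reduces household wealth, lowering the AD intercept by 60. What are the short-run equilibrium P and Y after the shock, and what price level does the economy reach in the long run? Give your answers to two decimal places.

AD shifts left: new AD is Y = 2832 − 8P. With Pᵉ = 126, SRAS is Y = 2411 + 2P.
Short run: 2832 − 8P = 2411 + 2P gives 421 = 10P, so P = 42.10 and Y = 2832 − 8P = 2495.20.
Y = 2495.20 is below potential 2663; expectations adjust and SRAS shifts right until Y = 2663.
Long run: on the new AD curve, 2663 = 2832 − 8P gives P = 21.13.

Short run: P = 42.10, Y = 2495.20. Long run: P = 21.13.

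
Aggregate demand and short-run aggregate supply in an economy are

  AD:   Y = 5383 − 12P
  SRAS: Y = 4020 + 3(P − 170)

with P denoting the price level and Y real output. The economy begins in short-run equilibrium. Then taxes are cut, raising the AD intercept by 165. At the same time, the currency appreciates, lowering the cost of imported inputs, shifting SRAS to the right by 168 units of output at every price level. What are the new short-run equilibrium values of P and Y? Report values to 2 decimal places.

P = 124.67, Y = 4052.00

After both shocks: AD is Y = 5548 − 12P and SRAS is Y = 3678 + 3P.
Setting them equal: 1870 = 15P, so P = 124.67.
Substituting into AD, Y = 4052.00.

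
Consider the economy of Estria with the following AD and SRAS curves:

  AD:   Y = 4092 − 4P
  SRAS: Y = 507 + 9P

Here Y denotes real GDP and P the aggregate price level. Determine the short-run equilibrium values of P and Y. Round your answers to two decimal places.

P = 275.77, Y = 2988.92

Set AD = SRAS: 4092 − 4P = 507 + 9P, so 3585 = 13P and P = 275.77.
Substituting into AD, Y = 4092 − 4P = 2988.92.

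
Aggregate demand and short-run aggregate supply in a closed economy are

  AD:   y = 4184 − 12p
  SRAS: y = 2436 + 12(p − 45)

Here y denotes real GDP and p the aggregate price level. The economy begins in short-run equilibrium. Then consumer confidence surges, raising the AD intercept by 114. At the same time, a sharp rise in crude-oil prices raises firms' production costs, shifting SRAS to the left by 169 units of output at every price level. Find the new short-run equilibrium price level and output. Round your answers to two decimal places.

p = 107.13, y = 3012.50

After both shocks: AD is y = 4298 − 12p and SRAS is y = 1727 + 12p.
Setting them equal: 2571 = 24p, so p = 107.13.
Substituting into AD, y = 3012.50.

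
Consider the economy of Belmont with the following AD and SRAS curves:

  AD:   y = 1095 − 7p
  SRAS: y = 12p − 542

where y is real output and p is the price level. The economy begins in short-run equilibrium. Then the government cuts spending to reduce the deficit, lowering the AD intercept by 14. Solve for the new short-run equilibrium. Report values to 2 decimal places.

This is a negative demand shock: AD shifts left.
New AD: y = 1081 − 7p.
Set AD = SRAS: 1081 − 7p = 12p − 542, so 1623 = 19p and p = 85.42.
Substituting into AD, y = 483.05.

p = 85.42, y = 483.05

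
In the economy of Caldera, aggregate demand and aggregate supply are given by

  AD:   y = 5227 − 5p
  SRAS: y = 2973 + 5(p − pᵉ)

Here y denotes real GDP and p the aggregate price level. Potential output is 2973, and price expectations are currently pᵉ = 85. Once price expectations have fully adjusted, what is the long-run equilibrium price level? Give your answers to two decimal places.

Short run: with pᵉ = 85, SRAS is y = 2548 + 5p. Setting AD = SRAS gives 2679 = 10p, so p = 267.90 and y = 5227 − 5p = 3887.50.
Output 3887.50 is above potential 2973, so over time expected prices rise and SRAS shifts left until y returns to 2973.
Long run: y = 2973 on the AD curve gives 2973 = 5227 − 5p, so p = 450.80.

Long-run p = 450.80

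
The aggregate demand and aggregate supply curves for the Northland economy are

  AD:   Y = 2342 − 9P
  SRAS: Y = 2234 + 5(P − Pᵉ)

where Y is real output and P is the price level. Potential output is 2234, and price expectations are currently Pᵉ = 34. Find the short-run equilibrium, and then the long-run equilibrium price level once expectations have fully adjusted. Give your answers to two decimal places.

Short run: with Pᵉ = 34, SRAS is Y = 2064 + 5P. Setting AD = SRAS gives 278 = 14P, so P = 19.86 and Y = 2342 − 9P = 2163.29.
Output 2163.29 is below potential 2234, so over time expected prices fall and SRAS shifts right until Y returns to 2234.
Long run: Y = 2234 on the AD curve gives 2234 = 2342 − 9P, so P = 12.00.

Short run: P = 19.86, Y = 2163.29. Long run: P = 12.00.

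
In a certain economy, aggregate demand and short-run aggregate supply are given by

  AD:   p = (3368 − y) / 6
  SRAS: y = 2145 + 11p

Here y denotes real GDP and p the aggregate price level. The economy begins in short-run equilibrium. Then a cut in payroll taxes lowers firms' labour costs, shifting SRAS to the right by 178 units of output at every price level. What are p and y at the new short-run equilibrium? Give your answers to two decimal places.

p = 61.47, y = 2999.18

This is a positive supply shock: SRAS shifts right.
New SRAS: y = 2323 + 11p.
Set AD = SRAS: 3368 − 6p = 2323 + 11p, so 1045 = 17p and p = 61.47.
Substituting into AD, y = 2999.18.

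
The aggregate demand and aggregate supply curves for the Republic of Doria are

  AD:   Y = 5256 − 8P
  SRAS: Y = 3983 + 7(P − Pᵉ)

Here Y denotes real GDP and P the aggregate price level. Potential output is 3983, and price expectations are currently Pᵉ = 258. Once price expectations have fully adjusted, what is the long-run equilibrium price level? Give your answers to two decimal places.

Long-run P = 159.13

Short run: with Pᵉ = 258, SRAS is Y = 2177 + 7P. Setting AD = SRAS gives 3079 = 15P, so P = 205.27 and Y = 5256 − 8P = 3613.87.
Output 3613.87 is below potential 3983, so over time expected prices fall and SRAS shifts right until Y returns to 3983.
Long run: Y = 3983 on the AD curve gives 3983 = 5256 − 8P, so P = 159.13.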